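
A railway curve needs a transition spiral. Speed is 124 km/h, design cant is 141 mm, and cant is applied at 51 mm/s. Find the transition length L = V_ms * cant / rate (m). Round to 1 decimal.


Convert speed: V = 124 / 3.6 = 34.4444 m/s
L = 34.4444 * 141 / 51
L = 4856.6667 / 51
L = 95.2 m

95.2


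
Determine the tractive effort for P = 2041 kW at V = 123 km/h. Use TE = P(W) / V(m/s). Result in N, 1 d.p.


Convert: P = 2041 kW = 2041000 W
V = 123 / 3.6 = 34.1667 m/s
TE = 2041000 / 34.1667
TE = 59736.6 N

59736.6


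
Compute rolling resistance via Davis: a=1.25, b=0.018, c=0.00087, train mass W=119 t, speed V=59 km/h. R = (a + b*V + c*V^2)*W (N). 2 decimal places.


b*V = 0.018 * 59 = 1.062
c*V^2 = 0.00087 * 3481 = 3.02847
R_per_t = 1.25 + 1.062 + 3.02847 = 5.34047 N/t
R_total = 5.34047 * 119 = 635.52 N

635.52


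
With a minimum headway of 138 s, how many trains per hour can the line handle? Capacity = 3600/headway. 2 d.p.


Capacity = 3600 / headway
Capacity = 3600 / 138
Capacity = 26.09 trains/hour

26.09


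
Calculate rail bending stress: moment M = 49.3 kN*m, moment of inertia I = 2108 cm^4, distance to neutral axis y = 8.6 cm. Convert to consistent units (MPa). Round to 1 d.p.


Convert units:
M = 49.3 kN*m = 49300000 N*mm
y = 8.6 cm = 86 mm
I = 2108 cm^4 = 21080000 mm^4
sigma = 49300000 * 86 / 21080000
sigma = 201.1 MPa

201.1


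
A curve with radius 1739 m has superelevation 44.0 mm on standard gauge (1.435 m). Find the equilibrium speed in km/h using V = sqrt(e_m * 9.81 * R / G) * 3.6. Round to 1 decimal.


Convert cant: e = 44.0 mm = 0.0440 m
V_ms = sqrt(0.0440 * 9.81 * 1739 / 1.435)
V_ms = sqrt(523.081505) = 22.871 m/s
V = 22.871 * 3.6 = 82.3 km/h

82.3


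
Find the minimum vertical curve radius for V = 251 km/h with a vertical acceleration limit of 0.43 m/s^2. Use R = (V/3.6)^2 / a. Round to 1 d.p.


Convert speed: V = 251 / 3.6 = 69.7222 m/s
V^2 = 4861.1883 m^2/s^2
R_v = 4861.1883 / 0.43
R_v = 11305.1 m

11305.1


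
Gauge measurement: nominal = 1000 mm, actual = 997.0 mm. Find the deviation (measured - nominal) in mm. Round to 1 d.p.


Deviation = measured - nominal
Deviation = 997.0 - 1000
Deviation = -3.0 mm

-3.0


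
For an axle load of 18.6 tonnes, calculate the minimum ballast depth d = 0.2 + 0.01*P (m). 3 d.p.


d = 0.2 + 0.01 * 18.6
d = 0.2 + 0.186
d = 0.386 m

0.386


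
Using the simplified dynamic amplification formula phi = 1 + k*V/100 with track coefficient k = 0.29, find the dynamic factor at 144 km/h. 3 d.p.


phi = 1 + k * V / 100
phi = 1 + 0.29 * 144 / 100
phi = 1 + 0.4176
phi = 1.418

1.418


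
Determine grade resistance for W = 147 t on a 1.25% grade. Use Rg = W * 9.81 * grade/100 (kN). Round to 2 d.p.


Rg = W * 9.81 * grade / 100
Rg = 147 * 9.81 * 1.25 / 100
Rg = 1442.07 * 0.0125
Rg = 18.03 kN

18.03


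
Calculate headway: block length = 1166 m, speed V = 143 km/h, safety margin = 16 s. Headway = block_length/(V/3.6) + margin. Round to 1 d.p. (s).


V = 143 / 3.6 = 39.7222 m/s
Block traversal time = 1166 / 39.7222 = 29.3538 s
Headway = 29.3538 + 16
Headway = 45.4 s

45.4


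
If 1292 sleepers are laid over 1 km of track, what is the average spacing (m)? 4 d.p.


Spacing = 1000 m / number of sleepers
Spacing = 1000 / 1292
Spacing = 0.7740 m

0.7740


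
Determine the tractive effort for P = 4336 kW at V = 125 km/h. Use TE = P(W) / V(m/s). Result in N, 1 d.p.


Convert: P = 4336 kW = 4336000 W
V = 125 / 3.6 = 34.7222 m/s
TE = 4336000 / 34.7222
TE = 124876.8 N

124876.8


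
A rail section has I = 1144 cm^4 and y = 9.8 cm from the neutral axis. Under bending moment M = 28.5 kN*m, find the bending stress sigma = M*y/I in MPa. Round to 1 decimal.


Convert units:
M = 28.5 kN*m = 28500000 N*mm
y = 9.8 cm = 98 mm
I = 1144 cm^4 = 11440000 mm^4
sigma = 28500000 * 98 / 11440000
sigma = 244.1 MPa

244.1


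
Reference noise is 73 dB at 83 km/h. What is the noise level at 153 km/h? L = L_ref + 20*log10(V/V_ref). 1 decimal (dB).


V/V_ref = 153 / 83 = 1.843373
log10(1.843373) = 0.265613
20 * 0.265613 = 5.3123
L = 73 + 5.3123 = 78.3 dB

78.3


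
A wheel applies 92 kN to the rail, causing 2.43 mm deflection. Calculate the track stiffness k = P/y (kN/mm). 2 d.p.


Track stiffness k = P / y
k = 92 / 2.43
k = 37.86 kN/mm

37.86


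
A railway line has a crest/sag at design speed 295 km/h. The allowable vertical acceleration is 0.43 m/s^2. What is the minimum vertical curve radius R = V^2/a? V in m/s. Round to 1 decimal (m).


Convert speed: V = 295 / 3.6 = 81.9444 m/s
V^2 = 6714.892 m^2/s^2
R_v = 6714.892 / 0.43
R_v = 15616.0 m

15616.0


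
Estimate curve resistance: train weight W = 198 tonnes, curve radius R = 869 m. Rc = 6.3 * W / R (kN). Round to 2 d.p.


Rc = 6.3 * W / R
Rc = 6.3 * 198 / 869
Rc = 1247.4 / 869
Rc = 1.44 kN

1.44


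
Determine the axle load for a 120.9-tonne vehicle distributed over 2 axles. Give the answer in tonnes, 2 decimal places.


Load per axle = total weight / number of axles
Load = 120.9 / 2
Load = 60.45 tonnes

60.45


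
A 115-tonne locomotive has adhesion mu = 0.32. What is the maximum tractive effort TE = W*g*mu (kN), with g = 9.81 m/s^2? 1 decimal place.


TE_max = W * g * mu
TE_max = 115 * 9.81 * 0.32
TE_max = 1128.15 * 0.32
TE_max = 361.0 kN

361.0


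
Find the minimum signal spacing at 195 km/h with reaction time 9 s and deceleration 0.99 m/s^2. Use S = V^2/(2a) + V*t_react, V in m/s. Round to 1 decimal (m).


V = 195 / 3.6 = 54.1667 m/s
Braking distance = 54.1667^2 / (2*0.99) = 1481.8322 m
Sighting distance = 54.1667 * 9 = 487.5 m
S = 1481.8322 + 487.5 = 1969.3 m

1969.3


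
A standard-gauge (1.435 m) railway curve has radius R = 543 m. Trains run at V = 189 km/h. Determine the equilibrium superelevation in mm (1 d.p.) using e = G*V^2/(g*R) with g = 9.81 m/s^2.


Convert speed: V = 189 / 3.6 = 52.5 m/s
Apply formula: e = 1.435 * 52.5^2 / (9.81 * 543)
e = 1.435 * 2756.25 / 5326.83
e = 0.742509 m = 742.5 mm

742.5


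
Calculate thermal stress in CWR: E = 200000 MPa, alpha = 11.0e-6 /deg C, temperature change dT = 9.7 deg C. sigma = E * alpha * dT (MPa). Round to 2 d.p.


sigma = E * alpha * dT
sigma = 200000 * 11.0e-6 * 9.7
sigma = 2.2 * 9.7
sigma = 21.34 MPa

21.34


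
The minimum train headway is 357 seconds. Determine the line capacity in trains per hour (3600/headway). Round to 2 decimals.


Capacity = 3600 / headway
Capacity = 3600 / 357
Capacity = 10.08 trains/hour

10.08


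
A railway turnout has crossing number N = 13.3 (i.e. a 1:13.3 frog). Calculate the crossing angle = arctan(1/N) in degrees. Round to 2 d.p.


1/N = 1/13.3 = 0.075188
angle = arctan(0.075188) = 0.075047 rad
angle = 0.075047 * 180/pi = 4.30 degrees

4.30


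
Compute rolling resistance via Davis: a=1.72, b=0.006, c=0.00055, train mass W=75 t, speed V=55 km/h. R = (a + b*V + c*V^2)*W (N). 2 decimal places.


b*V = 0.006 * 55 = 0.33
c*V^2 = 0.00055 * 3025 = 1.66375
R_per_t = 1.72 + 0.33 + 1.66375 = 3.71375 N/t
R_total = 3.71375 * 75 = 278.53 N

278.53


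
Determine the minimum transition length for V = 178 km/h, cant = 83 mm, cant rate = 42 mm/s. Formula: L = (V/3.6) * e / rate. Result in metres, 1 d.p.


Convert speed: V = 178 / 3.6 = 49.4444 m/s
L = 49.4444 * 83 / 42
L = 4103.8889 / 42
L = 97.7 m

97.7


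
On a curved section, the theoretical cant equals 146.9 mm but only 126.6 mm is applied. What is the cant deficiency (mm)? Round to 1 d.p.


Cant deficiency = equilibrium cant - actual cant
CD = 146.9 - 126.6
CD = 20.3 mm

20.3


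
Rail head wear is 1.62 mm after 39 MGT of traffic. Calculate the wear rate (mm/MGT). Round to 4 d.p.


Wear rate = total wear / cumulative tonnage
Rate = 1.62 / 39
Rate = 0.0415 mm/MGT

0.0415


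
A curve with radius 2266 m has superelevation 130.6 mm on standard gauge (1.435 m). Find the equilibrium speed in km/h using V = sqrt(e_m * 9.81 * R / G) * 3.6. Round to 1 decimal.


Convert cant: e = 130.6 mm = 0.1306 m
V_ms = sqrt(0.1306 * 9.81 * 2266 / 1.435)
V_ms = sqrt(2023.113224) = 44.979 m/s
V = 44.979 * 3.6 = 161.9 km/h

161.9


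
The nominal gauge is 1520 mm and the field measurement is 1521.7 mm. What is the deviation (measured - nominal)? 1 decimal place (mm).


Deviation = measured - nominal
Deviation = 1521.7 - 1520
Deviation = 1.7 mm

1.7


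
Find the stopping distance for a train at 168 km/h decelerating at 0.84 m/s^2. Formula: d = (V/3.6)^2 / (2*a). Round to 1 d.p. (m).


Convert speed: V = 168 / 3.6 = 46.6667 m/s
V^2 = 2177.7778
d = 2177.7778 / (2 * 0.84)
d = 2177.7778 / 1.68
d = 1296.3 m

1296.3


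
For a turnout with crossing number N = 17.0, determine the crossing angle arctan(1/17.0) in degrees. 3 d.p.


1/N = 1/17.0 = 0.058824
angle = arctan(0.058824) = 0.058756 rad
angle = 0.058756 * 180/pi = 3.366 degrees

3.366


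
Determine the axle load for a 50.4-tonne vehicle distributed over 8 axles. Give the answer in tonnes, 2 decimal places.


Load per axle = total weight / number of axles
Load = 50.4 / 8
Load = 6.30 tonnes

6.30


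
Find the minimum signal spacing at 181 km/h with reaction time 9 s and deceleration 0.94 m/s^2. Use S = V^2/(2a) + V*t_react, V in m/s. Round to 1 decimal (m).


V = 181 / 3.6 = 50.2778 m/s
Braking distance = 50.2778^2 / (2*0.94) = 1344.6037 m
Sighting distance = 50.2778 * 9 = 452.5 m
S = 1344.6037 + 452.5 = 1797.1 m

1797.1


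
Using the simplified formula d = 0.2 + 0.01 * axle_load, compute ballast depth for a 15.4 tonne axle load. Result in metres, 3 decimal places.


d = 0.2 + 0.01 * 15.4
d = 0.2 + 0.154
d = 0.354 m

0.354


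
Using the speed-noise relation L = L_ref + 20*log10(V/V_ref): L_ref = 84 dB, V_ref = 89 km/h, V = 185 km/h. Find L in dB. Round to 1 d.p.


V/V_ref = 185 / 89 = 2.078652
log10(2.078652) = 0.317782
20 * 0.317782 = 6.3556
L = 84 + 6.3556 = 90.4 dB

90.4


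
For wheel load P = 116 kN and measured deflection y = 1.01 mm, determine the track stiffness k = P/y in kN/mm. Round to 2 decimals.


Track stiffness k = P / y
k = 116 / 1.01
k = 114.85 kN/mm

114.85


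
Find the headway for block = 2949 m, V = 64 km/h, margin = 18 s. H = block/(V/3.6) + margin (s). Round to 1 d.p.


V = 64 / 3.6 = 17.7778 m/s
Block traversal time = 2949 / 17.7778 = 165.8812 s
Headway = 165.8812 + 18
Headway = 183.9 s

183.9


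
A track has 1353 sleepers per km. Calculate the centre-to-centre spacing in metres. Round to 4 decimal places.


Spacing = 1000 m / number of sleepers
Spacing = 1000 / 1353
Spacing = 0.7391 m

0.7391


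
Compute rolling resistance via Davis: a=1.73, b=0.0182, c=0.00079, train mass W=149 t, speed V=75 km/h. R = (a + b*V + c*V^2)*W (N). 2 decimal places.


b*V = 0.0182 * 75 = 1.365
c*V^2 = 0.00079 * 5625 = 4.44375
R_per_t = 1.73 + 1.365 + 4.44375 = 7.53875 N/t
R_total = 7.53875 * 149 = 1123.27 N

1123.27


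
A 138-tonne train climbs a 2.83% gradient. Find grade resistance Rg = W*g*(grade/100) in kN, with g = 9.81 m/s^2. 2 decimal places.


Rg = W * 9.81 * grade / 100
Rg = 138 * 9.81 * 2.83 / 100
Rg = 1353.78 * 0.0283
Rg = 38.31 kN

38.31


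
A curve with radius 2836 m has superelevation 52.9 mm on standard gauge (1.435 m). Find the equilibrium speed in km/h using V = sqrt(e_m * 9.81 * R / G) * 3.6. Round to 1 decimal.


Convert cant: e = 52.9 mm = 0.0529 m
V_ms = sqrt(0.0529 * 9.81 * 2836 / 1.435)
V_ms = sqrt(1025.602344) = 32.025 m/s
V = 32.025 * 3.6 = 115.3 km/h

115.3


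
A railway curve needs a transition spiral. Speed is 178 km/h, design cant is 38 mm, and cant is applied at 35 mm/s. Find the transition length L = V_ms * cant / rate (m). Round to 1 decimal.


Convert speed: V = 178 / 3.6 = 49.4444 m/s
L = 49.4444 * 38 / 35
L = 1878.8889 / 35
L = 53.7 m

53.7


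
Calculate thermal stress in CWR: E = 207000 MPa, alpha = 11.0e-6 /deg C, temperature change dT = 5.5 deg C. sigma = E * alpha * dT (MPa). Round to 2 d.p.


sigma = E * alpha * dT
sigma = 207000 * 11.0e-6 * 5.5
sigma = 2.277 * 5.5
sigma = 12.52 MPa

12.52


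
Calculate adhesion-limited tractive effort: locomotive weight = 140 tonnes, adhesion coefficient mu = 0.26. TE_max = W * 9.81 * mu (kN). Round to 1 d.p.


TE_max = W * g * mu
TE_max = 140 * 9.81 * 0.26
TE_max = 1373.4 * 0.26
TE_max = 357.1 kN

357.1


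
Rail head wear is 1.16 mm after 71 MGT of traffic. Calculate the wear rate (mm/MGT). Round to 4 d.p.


Wear rate = total wear / cumulative tonnage
Rate = 1.16 / 71
Rate = 0.0163 mm/MGT

0.0163


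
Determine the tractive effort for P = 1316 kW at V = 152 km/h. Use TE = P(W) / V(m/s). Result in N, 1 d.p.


Convert: P = 1316 kW = 1316000 W
V = 152 / 3.6 = 42.2222 m/s
TE = 1316000 / 42.2222
TE = 31168.4 N

31168.4


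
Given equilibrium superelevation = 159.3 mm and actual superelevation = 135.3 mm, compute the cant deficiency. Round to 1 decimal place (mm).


Cant deficiency = equilibrium cant - actual cant
CD = 159.3 - 135.3
CD = 24.0 mm

24.0


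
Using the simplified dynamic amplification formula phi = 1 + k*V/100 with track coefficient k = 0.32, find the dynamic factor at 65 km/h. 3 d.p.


phi = 1 + k * V / 100
phi = 1 + 0.32 * 65 / 100
phi = 1 + 0.208
phi = 1.208

1.208


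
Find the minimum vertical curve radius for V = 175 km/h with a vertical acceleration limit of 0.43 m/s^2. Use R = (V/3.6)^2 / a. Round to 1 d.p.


Convert speed: V = 175 / 3.6 = 48.6111 m/s
V^2 = 2363.0401 m^2/s^2
R_v = 2363.0401 / 0.43
R_v = 5495.4 m

5495.4


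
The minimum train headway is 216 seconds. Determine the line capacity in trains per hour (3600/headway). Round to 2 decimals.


Capacity = 3600 / headway
Capacity = 3600 / 216
Capacity = 16.67 trains/hour

16.67


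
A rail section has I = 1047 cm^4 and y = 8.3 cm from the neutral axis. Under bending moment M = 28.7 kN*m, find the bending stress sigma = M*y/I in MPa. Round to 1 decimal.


Convert units:
M = 28.7 kN*m = 28700000 N*mm
y = 8.3 cm = 83 mm
I = 1047 cm^4 = 10470000 mm^4
sigma = 28700000 * 83 / 10470000
sigma = 227.5 MPa

227.5


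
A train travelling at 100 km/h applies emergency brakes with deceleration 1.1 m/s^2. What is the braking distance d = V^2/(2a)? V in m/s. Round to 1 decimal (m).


Convert speed: V = 100 / 3.6 = 27.7778 m/s
V^2 = 771.6049
d = 771.6049 / (2 * 1.1)
d = 771.6049 / 2.2
d = 350.7 m

350.7


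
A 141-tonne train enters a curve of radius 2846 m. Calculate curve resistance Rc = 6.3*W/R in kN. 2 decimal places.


Rc = 6.3 * W / R
Rc = 6.3 * 141 / 2846
Rc = 888.3 / 2846
Rc = 0.31 kN

0.31


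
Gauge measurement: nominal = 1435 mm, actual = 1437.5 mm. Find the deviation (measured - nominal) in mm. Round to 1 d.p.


Deviation = measured - nominal
Deviation = 1437.5 - 1435
Deviation = 2.5 mm

2.5


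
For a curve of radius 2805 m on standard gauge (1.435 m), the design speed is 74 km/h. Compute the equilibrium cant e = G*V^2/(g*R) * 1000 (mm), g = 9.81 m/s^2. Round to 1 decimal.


Convert speed: V = 74 / 3.6 = 20.5556 m/s
Apply formula: e = 1.435 * 20.5556^2 / (9.81 * 2805)
e = 1.435 * 422.5309 / 27517.05
e = 0.022035 m = 22.0 mm

22.0


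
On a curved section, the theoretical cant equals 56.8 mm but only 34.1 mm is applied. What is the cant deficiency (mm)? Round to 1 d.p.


Cant deficiency = equilibrium cant - actual cant
CD = 56.8 - 34.1
CD = 22.7 mm

22.7


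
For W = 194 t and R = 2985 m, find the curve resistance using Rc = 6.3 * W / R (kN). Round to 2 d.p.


Rc = 6.3 * W / R
Rc = 6.3 * 194 / 2985
Rc = 1222.2 / 2985
Rc = 0.41 kN

0.41


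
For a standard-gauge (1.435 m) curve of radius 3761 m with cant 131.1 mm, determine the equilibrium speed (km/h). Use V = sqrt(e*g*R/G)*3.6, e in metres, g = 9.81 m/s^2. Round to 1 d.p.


Convert cant: e = 131.1 mm = 0.1311 m
V_ms = sqrt(0.1311 * 9.81 * 3761 / 1.435)
V_ms = sqrt(3370.72352) = 58.0579 m/s
V = 58.0579 * 3.6 = 209.0 km/h

209.0


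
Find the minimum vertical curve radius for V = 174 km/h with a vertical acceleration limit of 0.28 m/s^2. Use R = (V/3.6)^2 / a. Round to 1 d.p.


Convert speed: V = 174 / 3.6 = 48.3333 m/s
V^2 = 2336.1111 m^2/s^2
R_v = 2336.1111 / 0.28
R_v = 8343.3 m

8343.3


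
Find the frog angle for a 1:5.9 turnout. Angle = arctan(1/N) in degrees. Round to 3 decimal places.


1/N = 1/5.9 = 0.169492
angle = arctan(0.169492) = 0.167896 rad
angle = 0.167896 * 180/pi = 9.620 degrees

9.620


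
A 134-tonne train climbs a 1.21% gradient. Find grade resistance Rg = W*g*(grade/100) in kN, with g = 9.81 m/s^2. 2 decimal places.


Rg = W * 9.81 * grade / 100
Rg = 134 * 9.81 * 1.21 / 100
Rg = 1314.54 * 0.0121
Rg = 15.91 kN

15.91


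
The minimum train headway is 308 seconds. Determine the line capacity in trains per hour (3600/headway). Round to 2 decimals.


Capacity = 3600 / headway
Capacity = 3600 / 308
Capacity = 11.69 trains/hour

11.69


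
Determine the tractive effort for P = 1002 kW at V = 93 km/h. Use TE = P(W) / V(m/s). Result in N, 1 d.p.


Convert: P = 1002 kW = 1002000 W
V = 93 / 3.6 = 25.8333 m/s
TE = 1002000 / 25.8333
TE = 38787.1 N

38787.1


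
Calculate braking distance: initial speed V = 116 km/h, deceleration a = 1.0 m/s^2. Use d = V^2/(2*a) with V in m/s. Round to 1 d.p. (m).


Convert speed: V = 116 / 3.6 = 32.2222 m/s
V^2 = 1038.2716
d = 1038.2716 / (2 * 1.0)
d = 1038.2716 / 2.0
d = 519.1 m

519.1


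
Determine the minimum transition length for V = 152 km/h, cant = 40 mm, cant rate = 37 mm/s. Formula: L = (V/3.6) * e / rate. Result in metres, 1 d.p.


Convert speed: V = 152 / 3.6 = 42.2222 m/s
L = 42.2222 * 40 / 37
L = 1688.8889 / 37
L = 45.6 m

45.6


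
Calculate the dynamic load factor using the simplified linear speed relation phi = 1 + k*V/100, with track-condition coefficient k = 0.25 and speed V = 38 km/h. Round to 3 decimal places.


phi = 1 + k * V / 100
phi = 1 + 0.25 * 38 / 100
phi = 1 + 0.095
phi = 1.095

1.095


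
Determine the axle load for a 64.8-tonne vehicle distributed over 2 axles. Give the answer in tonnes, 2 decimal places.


Load per axle = total weight / number of axles
Load = 64.8 / 2
Load = 32.40 tonnes

32.40


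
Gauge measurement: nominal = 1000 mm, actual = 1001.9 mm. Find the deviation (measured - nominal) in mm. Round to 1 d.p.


Deviation = measured - nominal
Deviation = 1001.9 - 1000
Deviation = 1.9 mm

1.9


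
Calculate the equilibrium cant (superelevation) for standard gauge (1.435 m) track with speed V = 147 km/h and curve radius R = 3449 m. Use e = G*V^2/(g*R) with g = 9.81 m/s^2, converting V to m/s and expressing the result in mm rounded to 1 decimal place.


Convert speed: V = 147 / 3.6 = 40.8333 m/s
Apply formula: e = 1.435 * 40.8333^2 / (9.81 * 3449)
e = 1.435 * 1667.3611 / 33834.69
e = 0.070716 m = 70.7 mm

70.7


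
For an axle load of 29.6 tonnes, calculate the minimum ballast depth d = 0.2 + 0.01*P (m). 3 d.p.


d = 0.2 + 0.01 * 29.6
d = 0.2 + 0.296
d = 0.496 m

0.496


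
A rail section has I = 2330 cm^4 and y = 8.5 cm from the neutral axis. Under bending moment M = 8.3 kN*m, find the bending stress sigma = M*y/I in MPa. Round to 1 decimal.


Convert units:
M = 8.3 kN*m = 8300000 N*mm
y = 8.5 cm = 85 mm
I = 2330 cm^4 = 23300000 mm^4
sigma = 8300000 * 85 / 23300000
sigma = 30.3 MPa

30.3


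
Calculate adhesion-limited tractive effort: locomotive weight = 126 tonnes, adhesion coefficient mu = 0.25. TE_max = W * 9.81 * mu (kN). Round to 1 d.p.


TE_max = W * g * mu
TE_max = 126 * 9.81 * 0.25
TE_max = 1236.06 * 0.25
TE_max = 309.0 kN

309.0


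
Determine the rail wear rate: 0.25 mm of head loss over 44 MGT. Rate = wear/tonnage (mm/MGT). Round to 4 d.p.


Wear rate = total wear / cumulative tonnage
Rate = 0.25 / 44
Rate = 0.0057 mm/MGT

0.0057


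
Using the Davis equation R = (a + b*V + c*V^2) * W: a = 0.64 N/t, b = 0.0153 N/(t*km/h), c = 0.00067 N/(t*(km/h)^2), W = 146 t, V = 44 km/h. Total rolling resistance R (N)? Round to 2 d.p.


b*V = 0.0153 * 44 = 0.6732
c*V^2 = 0.00067 * 1936 = 1.29712
R_per_t = 0.64 + 0.6732 + 1.29712 = 2.61032 N/t
R_total = 2.61032 * 146 = 381.11 N

381.11


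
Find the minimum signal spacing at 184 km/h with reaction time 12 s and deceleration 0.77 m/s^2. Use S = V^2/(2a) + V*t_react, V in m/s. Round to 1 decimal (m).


V = 184 / 3.6 = 51.1111 m/s
Braking distance = 51.1111^2 / (2*0.77) = 1696.3284 m
Sighting distance = 51.1111 * 12 = 613.3333 m
S = 1696.3284 + 613.3333 = 2309.7 m

2309.7


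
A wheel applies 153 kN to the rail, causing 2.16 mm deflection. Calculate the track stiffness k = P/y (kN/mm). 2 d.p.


Track stiffness k = P / y
k = 153 / 2.16
k = 70.83 kN/mm

70.83


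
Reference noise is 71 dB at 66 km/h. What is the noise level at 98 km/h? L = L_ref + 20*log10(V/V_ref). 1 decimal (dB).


V/V_ref = 98 / 66 = 1.484848
log10(1.484848) = 0.171682
20 * 0.171682 = 3.4336
L = 71 + 3.4336 = 74.4 dB

74.4


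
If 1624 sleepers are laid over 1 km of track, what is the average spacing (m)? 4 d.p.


Spacing = 1000 m / number of sleepers
Spacing = 1000 / 1624
Spacing = 0.6158 m

0.6158


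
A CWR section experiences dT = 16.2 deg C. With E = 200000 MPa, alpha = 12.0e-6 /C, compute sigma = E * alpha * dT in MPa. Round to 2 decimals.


sigma = E * alpha * dT
sigma = 200000 * 12.0e-6 * 16.2
sigma = 2.4 * 16.2
sigma = 38.88 MPa

38.88


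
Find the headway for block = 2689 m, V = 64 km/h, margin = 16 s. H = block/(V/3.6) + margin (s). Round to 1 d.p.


V = 64 / 3.6 = 17.7778 m/s
Block traversal time = 2689 / 17.7778 = 151.2562 s
Headway = 151.2562 + 16
Headway = 167.3 s

167.3


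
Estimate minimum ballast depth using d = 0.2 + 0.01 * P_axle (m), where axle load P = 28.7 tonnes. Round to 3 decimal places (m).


d = 0.2 + 0.01 * 28.7
d = 0.2 + 0.287
d = 0.487 m

0.487


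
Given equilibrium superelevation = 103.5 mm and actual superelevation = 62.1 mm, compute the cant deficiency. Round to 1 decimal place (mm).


Cant deficiency = equilibrium cant - actual cant
CD = 103.5 - 62.1
CD = 41.4 mm

41.4


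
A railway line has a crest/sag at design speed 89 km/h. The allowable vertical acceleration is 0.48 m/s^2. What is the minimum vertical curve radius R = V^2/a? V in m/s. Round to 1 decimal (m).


Convert speed: V = 89 / 3.6 = 24.7222 m/s
V^2 = 611.1883 m^2/s^2
R_v = 611.1883 / 0.48
R_v = 1273.3 m

1273.3


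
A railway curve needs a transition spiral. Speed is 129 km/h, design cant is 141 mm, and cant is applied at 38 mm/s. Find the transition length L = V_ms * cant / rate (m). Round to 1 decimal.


Convert speed: V = 129 / 3.6 = 35.8333 m/s
L = 35.8333 * 141 / 38
L = 5052.5 / 38
L = 133.0 m

133.0


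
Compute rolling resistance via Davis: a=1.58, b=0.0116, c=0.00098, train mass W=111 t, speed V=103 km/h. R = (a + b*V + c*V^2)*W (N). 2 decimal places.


b*V = 0.0116 * 103 = 1.1948
c*V^2 = 0.00098 * 10609 = 10.39682
R_per_t = 1.58 + 1.1948 + 10.39682 = 13.17162 N/t
R_total = 13.17162 * 111 = 1462.05 N

1462.05


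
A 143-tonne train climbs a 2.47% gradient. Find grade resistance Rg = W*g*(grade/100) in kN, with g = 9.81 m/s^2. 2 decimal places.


Rg = W * 9.81 * grade / 100
Rg = 143 * 9.81 * 2.47 / 100
Rg = 1402.83 * 0.0247
Rg = 34.65 kN

34.65


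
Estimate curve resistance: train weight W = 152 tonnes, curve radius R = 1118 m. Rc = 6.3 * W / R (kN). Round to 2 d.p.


Rc = 6.3 * W / R
Rc = 6.3 * 152 / 1118
Rc = 957.6 / 1118
Rc = 0.86 kN

0.86


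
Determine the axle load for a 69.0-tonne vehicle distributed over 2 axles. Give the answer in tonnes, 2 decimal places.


Load per axle = total weight / number of axles
Load = 69.0 / 2
Load = 34.50 tonnes

34.50


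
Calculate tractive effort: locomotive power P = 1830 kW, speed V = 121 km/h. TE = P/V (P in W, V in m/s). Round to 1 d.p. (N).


Convert: P = 1830 kW = 1830000 W
V = 121 / 3.6 = 33.6111 m/s
TE = 1830000 / 33.6111
TE = 54446.3 N

54446.3


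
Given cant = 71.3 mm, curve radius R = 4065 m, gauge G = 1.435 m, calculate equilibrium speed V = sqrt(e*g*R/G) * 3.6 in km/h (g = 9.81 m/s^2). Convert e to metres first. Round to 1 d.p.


Convert cant: e = 71.3 mm = 0.0713 m
V_ms = sqrt(0.0713 * 9.81 * 4065 / 1.435)
V_ms = sqrt(1981.377314) = 44.5127 m/s
V = 44.5127 * 3.6 = 160.2 km/h

160.2


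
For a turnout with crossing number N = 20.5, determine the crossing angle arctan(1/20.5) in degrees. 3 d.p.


1/N = 1/20.5 = 0.04878
angle = arctan(0.04878) = 0.048742 rad
angle = 0.048742 * 180/pi = 2.793 degrees

2.793


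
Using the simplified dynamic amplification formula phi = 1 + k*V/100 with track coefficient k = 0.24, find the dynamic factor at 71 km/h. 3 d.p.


phi = 1 + k * V / 100
phi = 1 + 0.24 * 71 / 100
phi = 1 + 0.1704
phi = 1.170

1.170


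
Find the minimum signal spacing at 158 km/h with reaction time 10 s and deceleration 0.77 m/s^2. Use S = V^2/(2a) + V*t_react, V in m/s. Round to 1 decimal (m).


V = 158 / 3.6 = 43.8889 m/s
Braking distance = 43.8889^2 / (2*0.77) = 1250.8017 m
Sighting distance = 43.8889 * 10 = 438.8889 m
S = 1250.8017 + 438.8889 = 1689.7 m

1689.7


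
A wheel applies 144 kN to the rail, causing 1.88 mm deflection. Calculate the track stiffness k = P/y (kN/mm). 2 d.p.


Track stiffness k = P / y
k = 144 / 1.88
k = 76.60 kN/mm

76.60


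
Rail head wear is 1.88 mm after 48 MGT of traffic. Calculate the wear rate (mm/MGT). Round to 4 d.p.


Wear rate = total wear / cumulative tonnage
Rate = 1.88 / 48
Rate = 0.0392 mm/MGT

0.0392


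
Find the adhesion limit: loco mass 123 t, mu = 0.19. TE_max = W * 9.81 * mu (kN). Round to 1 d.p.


TE_max = W * g * mu
TE_max = 123 * 9.81 * 0.19
TE_max = 1206.63 * 0.19
TE_max = 229.3 kN

229.3


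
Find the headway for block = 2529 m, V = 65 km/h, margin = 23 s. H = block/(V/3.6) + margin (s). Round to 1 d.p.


V = 65 / 3.6 = 18.0556 m/s
Block traversal time = 2529 / 18.0556 = 140.0677 s
Headway = 140.0677 + 23
Headway = 163.1 s

163.1


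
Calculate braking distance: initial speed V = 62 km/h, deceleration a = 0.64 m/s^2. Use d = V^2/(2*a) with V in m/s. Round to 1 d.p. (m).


Convert speed: V = 62 / 3.6 = 17.2222 m/s
V^2 = 296.6049
d = 296.6049 / (2 * 0.64)
d = 296.6049 / 1.28
d = 231.7 m

231.7


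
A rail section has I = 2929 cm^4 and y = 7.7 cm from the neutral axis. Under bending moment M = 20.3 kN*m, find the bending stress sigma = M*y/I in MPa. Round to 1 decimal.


Convert units:
M = 20.3 kN*m = 20300000 N*mm
y = 7.7 cm = 77 mm
I = 2929 cm^4 = 29290000 mm^4
sigma = 20300000 * 77 / 29290000
sigma = 53.4 MPa

53.4


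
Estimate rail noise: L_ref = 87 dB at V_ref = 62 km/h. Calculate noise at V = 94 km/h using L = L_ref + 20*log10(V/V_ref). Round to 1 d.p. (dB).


V/V_ref = 94 / 62 = 1.516129
log10(1.516129) = 0.180736
20 * 0.180736 = 3.6147
L = 87 + 3.6147 = 90.6 dB

90.6


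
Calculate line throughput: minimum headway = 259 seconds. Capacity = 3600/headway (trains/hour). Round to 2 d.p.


Capacity = 3600 / headway
Capacity = 3600 / 259
Capacity = 13.90 trains/hour

13.90


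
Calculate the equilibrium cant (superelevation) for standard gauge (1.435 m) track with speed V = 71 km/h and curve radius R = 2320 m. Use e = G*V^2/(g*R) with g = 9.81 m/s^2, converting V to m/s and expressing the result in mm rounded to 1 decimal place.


Convert speed: V = 71 / 3.6 = 19.7222 m/s
Apply formula: e = 1.435 * 19.7222^2 / (9.81 * 2320)
e = 1.435 * 388.966 / 22759.2
e = 0.024525 m = 24.5 mm

24.5


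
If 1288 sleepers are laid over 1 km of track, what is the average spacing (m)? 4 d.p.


Spacing = 1000 m / number of sleepers
Spacing = 1000 / 1288
Spacing = 0.7764 m

0.7764


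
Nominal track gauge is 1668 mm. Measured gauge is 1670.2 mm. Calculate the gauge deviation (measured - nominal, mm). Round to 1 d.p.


Deviation = measured - nominal
Deviation = 1670.2 - 1668
Deviation = 2.2 mm

2.2


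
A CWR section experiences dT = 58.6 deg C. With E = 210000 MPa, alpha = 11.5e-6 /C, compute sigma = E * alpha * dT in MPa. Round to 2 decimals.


sigma = E * alpha * dT
sigma = 210000 * 11.5e-6 * 58.6
sigma = 2.415 * 58.6
sigma = 141.52 MPa

141.52


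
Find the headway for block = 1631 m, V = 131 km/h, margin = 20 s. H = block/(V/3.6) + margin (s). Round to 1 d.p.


V = 131 / 3.6 = 36.3889 m/s
Block traversal time = 1631 / 36.3889 = 44.8214 s
Headway = 44.8214 + 20
Headway = 64.8 s

64.8


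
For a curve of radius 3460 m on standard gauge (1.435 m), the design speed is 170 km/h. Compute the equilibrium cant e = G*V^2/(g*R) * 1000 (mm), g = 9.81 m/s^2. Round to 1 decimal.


Convert speed: V = 170 / 3.6 = 47.2222 m/s
Apply formula: e = 1.435 * 47.2222^2 / (9.81 * 3460)
e = 1.435 * 2229.9383 / 33942.6
e = 0.094276 m = 94.3 mm

94.3


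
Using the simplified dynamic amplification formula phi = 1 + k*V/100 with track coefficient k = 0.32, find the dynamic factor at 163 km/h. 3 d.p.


phi = 1 + k * V / 100
phi = 1 + 0.32 * 163 / 100
phi = 1 + 0.5216
phi = 1.522

1.522


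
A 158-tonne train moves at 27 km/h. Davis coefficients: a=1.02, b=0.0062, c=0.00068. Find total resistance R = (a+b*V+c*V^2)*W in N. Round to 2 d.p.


b*V = 0.0062 * 27 = 0.1674
c*V^2 = 0.00068 * 729 = 0.49572
R_per_t = 1.02 + 0.1674 + 0.49572 = 1.68312 N/t
R_total = 1.68312 * 158 = 265.93 N

265.93


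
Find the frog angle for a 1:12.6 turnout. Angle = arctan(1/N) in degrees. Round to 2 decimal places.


1/N = 1/12.6 = 0.079365
angle = arctan(0.079365) = 0.079199 rad
angle = 0.079199 * 180/pi = 4.54 degrees

4.54


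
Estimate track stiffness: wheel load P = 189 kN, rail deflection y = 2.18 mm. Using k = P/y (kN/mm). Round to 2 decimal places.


Track stiffness k = P / y
k = 189 / 2.18
k = 86.70 kN/mm

86.70


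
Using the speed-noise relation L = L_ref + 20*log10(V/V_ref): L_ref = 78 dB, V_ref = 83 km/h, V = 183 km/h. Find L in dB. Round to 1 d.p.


V/V_ref = 183 / 83 = 2.204819
log10(2.204819) = 0.343373
20 * 0.343373 = 6.8675
L = 78 + 6.8675 = 84.9 dB

84.9


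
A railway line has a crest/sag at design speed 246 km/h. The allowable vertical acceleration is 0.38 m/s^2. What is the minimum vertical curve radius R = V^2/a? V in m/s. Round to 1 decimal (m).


Convert speed: V = 246 / 3.6 = 68.3333 m/s
V^2 = 4669.4444 m^2/s^2
R_v = 4669.4444 / 0.38
R_v = 12288.0 m

12288.0


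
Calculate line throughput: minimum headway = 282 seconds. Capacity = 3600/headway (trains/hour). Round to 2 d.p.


Capacity = 3600 / headway
Capacity = 3600 / 282
Capacity = 12.77 trains/hour

12.77


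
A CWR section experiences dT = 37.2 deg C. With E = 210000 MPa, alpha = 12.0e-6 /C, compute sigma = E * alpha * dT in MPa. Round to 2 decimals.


sigma = E * alpha * dT
sigma = 210000 * 12.0e-6 * 37.2
sigma = 2.52 * 37.2
sigma = 93.74 MPa

93.74


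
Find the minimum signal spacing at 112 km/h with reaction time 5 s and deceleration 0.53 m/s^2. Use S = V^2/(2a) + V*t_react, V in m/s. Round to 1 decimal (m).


V = 112 / 3.6 = 31.1111 m/s
Braking distance = 31.1111^2 / (2*0.53) = 913.1144 m
Sighting distance = 31.1111 * 5 = 155.5556 m
S = 913.1144 + 155.5556 = 1068.7 m

1068.7


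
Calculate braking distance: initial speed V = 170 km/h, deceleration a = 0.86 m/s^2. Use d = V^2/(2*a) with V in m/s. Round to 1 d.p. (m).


Convert speed: V = 170 / 3.6 = 47.2222 m/s
V^2 = 2229.9383
d = 2229.9383 / (2 * 0.86)
d = 2229.9383 / 1.72
d = 1296.5 m

1296.5


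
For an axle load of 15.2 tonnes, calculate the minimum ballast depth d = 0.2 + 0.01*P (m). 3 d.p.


d = 0.2 + 0.01 * 15.2
d = 0.2 + 0.152
d = 0.352 m

0.352


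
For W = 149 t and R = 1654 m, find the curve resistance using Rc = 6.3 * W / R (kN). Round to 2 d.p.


Rc = 6.3 * W / R
Rc = 6.3 * 149 / 1654
Rc = 938.7 / 1654
Rc = 0.57 kN

0.57


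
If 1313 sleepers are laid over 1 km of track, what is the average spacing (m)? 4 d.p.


Spacing = 1000 m / number of sleepers
Spacing = 1000 / 1313
Spacing = 0.7616 m

0.7616


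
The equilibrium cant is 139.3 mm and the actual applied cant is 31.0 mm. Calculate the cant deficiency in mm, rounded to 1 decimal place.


Cant deficiency = equilibrium cant - actual cant
CD = 139.3 - 31.0
CD = 108.3 mm

108.3


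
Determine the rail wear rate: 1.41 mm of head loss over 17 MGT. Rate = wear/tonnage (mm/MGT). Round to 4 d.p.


Wear rate = total wear / cumulative tonnage
Rate = 1.41 / 17
Rate = 0.0829 mm/MGT

0.0829


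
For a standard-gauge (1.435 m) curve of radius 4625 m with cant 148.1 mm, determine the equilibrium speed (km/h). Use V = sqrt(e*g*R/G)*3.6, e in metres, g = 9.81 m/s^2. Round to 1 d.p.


Convert cant: e = 148.1 mm = 0.1481 m
V_ms = sqrt(0.1481 * 9.81 * 4625 / 1.435)
V_ms = sqrt(4682.565941) = 68.4293 m/s
V = 68.4293 * 3.6 = 246.3 km/h

246.3


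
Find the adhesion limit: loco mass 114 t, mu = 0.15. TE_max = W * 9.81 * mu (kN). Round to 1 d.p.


TE_max = W * g * mu
TE_max = 114 * 9.81 * 0.15
TE_max = 1118.34 * 0.15
TE_max = 167.8 kN

167.8


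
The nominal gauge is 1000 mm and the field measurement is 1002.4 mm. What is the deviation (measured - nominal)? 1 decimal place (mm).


Deviation = measured - nominal
Deviation = 1002.4 - 1000
Deviation = 2.4 mm

2.4


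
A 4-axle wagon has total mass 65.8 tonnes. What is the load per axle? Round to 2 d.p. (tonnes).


Load per axle = total weight / number of axles
Load = 65.8 / 4
Load = 16.45 tonnes

16.45


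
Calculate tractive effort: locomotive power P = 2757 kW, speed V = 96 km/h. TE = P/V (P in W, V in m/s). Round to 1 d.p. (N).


Convert: P = 2757 kW = 2757000 W
V = 96 / 3.6 = 26.6667 m/s
TE = 2757000 / 26.6667
TE = 103387.5 N

103387.5


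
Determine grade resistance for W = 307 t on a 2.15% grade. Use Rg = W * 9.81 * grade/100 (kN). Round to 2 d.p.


Rg = W * 9.81 * grade / 100
Rg = 307 * 9.81 * 2.15 / 100
Rg = 3011.67 * 0.0215
Rg = 64.75 kN

64.75


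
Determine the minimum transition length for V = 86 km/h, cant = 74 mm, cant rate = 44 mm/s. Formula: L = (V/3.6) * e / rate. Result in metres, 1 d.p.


Convert speed: V = 86 / 3.6 = 23.8889 m/s
L = 23.8889 * 74 / 44
L = 1767.7778 / 44
L = 40.2 m

40.2


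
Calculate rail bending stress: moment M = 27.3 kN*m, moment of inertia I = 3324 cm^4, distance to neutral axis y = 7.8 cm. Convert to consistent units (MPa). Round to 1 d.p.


Convert units:
M = 27.3 kN*m = 27300000 N*mm
y = 7.8 cm = 78 mm
I = 3324 cm^4 = 33240000 mm^4
sigma = 27300000 * 78 / 33240000
sigma = 64.1 MPa

64.1


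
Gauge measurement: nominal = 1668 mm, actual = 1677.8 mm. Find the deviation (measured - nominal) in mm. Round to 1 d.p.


Deviation = measured - nominal
Deviation = 1677.8 - 1668
Deviation = 9.8 mm

9.8


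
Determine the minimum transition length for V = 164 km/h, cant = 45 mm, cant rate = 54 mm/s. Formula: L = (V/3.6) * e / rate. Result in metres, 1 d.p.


Convert speed: V = 164 / 3.6 = 45.5556 m/s
L = 45.5556 * 45 / 54
L = 2050.0 / 54
L = 38.0 m

38.0


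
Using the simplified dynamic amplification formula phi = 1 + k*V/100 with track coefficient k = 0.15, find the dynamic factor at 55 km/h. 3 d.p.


phi = 1 + k * V / 100
phi = 1 + 0.15 * 55 / 100
phi = 1 + 0.0825
phi = 1.083

1.083


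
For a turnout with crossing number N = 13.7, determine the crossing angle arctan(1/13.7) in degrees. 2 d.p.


1/N = 1/13.7 = 0.072993
angle = arctan(0.072993) = 0.072863 rad
angle = 0.072863 * 180/pi = 4.17 degrees

4.17


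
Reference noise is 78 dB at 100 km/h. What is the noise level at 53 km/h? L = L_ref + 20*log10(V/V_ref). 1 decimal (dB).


V/V_ref = 53 / 100 = 0.53
log10(0.53) = -0.275724
20 * -0.275724 = -5.5145
L = 78 + -5.5145 = 72.5 dB

72.5


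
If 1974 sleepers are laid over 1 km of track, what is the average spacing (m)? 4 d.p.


Spacing = 1000 m / number of sleepers
Spacing = 1000 / 1974
Spacing = 0.5066 m

0.5066


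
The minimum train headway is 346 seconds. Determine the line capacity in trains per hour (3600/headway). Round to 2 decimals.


Capacity = 3600 / headway
Capacity = 3600 / 346
Capacity = 10.40 trains/hour

10.40


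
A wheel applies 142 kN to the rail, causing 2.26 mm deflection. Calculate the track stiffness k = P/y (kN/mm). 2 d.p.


Track stiffness k = P / y
k = 142 / 2.26
k = 62.83 kN/mm

62.83


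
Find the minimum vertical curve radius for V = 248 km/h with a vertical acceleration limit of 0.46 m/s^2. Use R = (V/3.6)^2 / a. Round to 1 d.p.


Convert speed: V = 248 / 3.6 = 68.8889 m/s
V^2 = 4745.679 m^2/s^2
R_v = 4745.679 / 0.46
R_v = 10316.7 m

10316.7


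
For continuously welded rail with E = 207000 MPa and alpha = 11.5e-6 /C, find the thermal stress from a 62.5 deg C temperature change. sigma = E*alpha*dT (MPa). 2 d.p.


sigma = E * alpha * dT
sigma = 207000 * 11.5e-6 * 62.5
sigma = 2.3805 * 62.5
sigma = 148.78 MPa

148.78


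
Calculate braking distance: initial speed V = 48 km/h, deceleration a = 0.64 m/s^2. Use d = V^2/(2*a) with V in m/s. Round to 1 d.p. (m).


Convert speed: V = 48 / 3.6 = 13.3333 m/s
V^2 = 177.7778
d = 177.7778 / (2 * 0.64)
d = 177.7778 / 1.28
d = 138.9 m

138.9


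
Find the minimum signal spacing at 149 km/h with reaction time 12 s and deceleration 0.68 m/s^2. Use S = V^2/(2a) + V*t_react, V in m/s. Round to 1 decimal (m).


V = 149 / 3.6 = 41.3889 m/s
Braking distance = 41.3889^2 / (2*0.68) = 1259.5883 m
Sighting distance = 41.3889 * 12 = 496.6667 m
S = 1259.5883 + 496.6667 = 1756.3 m

1756.3


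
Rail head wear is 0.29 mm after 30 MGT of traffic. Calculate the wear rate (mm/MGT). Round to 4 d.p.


Wear rate = total wear / cumulative tonnage
Rate = 0.29 / 30
Rate = 0.0097 mm/MGT

0.0097


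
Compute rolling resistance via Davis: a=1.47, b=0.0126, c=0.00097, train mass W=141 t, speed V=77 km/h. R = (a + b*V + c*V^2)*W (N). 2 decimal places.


b*V = 0.0126 * 77 = 0.9702
c*V^2 = 0.00097 * 5929 = 5.75113
R_per_t = 1.47 + 0.9702 + 5.75113 = 8.19133 N/t
R_total = 8.19133 * 141 = 1154.98 N

1154.98


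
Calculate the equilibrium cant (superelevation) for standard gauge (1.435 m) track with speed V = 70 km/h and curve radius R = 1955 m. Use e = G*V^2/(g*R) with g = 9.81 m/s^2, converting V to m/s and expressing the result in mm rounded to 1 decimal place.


Convert speed: V = 70 / 3.6 = 19.4444 m/s
Apply formula: e = 1.435 * 19.4444^2 / (9.81 * 1955)
e = 1.435 * 378.0864 / 19178.55
e = 0.02829 m = 28.3 mm

28.3


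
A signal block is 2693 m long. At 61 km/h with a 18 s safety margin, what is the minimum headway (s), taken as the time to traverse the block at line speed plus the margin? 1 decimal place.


V = 61 / 3.6 = 16.9444 m/s
Block traversal time = 2693 / 16.9444 = 158.9311 s
Headway = 158.9311 + 18
Headway = 176.9 s

176.9


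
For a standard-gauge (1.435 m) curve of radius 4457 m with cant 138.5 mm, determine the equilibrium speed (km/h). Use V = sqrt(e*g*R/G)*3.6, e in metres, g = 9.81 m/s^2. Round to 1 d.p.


Convert cant: e = 138.5 mm = 0.1385 m
V_ms = sqrt(0.1385 * 9.81 * 4457 / 1.435)
V_ms = sqrt(4219.97146) = 64.9613 m/s
V = 64.9613 * 3.6 = 233.9 km/h

233.9


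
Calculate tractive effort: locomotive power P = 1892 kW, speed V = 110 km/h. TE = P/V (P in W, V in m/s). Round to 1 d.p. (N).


Convert: P = 1892 kW = 1892000 W
V = 110 / 3.6 = 30.5556 m/s
TE = 1892000 / 30.5556
TE = 61920.0 N

61920.0


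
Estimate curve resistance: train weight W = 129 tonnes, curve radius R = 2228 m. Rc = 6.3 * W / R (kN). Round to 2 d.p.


Rc = 6.3 * W / R
Rc = 6.3 * 129 / 2228
Rc = 812.7 / 2228
Rc = 0.36 kN

0.36


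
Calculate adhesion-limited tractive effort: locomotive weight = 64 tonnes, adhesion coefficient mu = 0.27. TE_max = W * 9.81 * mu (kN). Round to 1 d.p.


TE_max = W * g * mu
TE_max = 64 * 9.81 * 0.27
TE_max = 627.84 * 0.27
TE_max = 169.5 kN

169.5


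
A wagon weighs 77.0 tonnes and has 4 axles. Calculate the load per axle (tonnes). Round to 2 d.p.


Load per axle = total weight / number of axles
Load = 77.0 / 4
Load = 19.25 tonnes

19.25
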